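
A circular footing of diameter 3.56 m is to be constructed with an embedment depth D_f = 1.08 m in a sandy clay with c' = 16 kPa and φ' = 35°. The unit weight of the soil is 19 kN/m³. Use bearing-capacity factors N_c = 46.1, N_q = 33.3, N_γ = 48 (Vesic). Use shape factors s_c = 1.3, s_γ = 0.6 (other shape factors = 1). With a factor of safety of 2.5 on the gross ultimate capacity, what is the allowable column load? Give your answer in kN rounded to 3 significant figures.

Effective surcharge at the founding depth q = γ·D_f = 19 × 1.08 = 20.52 kPa.
q_ult = c·N_c·s_c + q·N_q + 0.5·γ·B·N_γ·s_γ
     = 16 × 46.1 × 1.3 + 20.52 × 33.3 + 0.5 × 19 × 3.56 × 48 × 0.6
     = 958.88 + 683.32 + 974.02 = 2616.2 kPa.
Gross allowable pressure q_all = 2616.2 / 2.5 = 1046.5 kPa.
Footing area = 9.9538 m², so allowable column load = 1046.5 × 9.9538 = 10417 kN.

P_all ≈ 10400 kN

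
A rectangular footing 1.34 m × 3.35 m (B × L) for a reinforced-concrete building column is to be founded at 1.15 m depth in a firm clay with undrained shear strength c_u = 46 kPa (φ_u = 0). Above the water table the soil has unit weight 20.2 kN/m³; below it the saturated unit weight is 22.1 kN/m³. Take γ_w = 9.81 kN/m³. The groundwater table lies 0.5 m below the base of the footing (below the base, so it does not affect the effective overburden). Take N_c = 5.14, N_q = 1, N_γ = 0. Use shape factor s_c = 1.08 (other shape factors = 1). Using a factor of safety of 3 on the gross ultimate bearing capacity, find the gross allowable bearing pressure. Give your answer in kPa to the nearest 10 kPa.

q_all ≈ 90 kPa

Effective surcharge at the founding depth q = γ·D_f = 20.2 × 1.15 = 23.23 kPa.
q_ult = c·N_c·s_c + q·N_q
     = 46 × 5.14 × 1.08 + 23.23 × 1
     = 255.36 + 23.23 = 278.59 kPa.
q_all = 278.59 / 3 = 92.862 kPa.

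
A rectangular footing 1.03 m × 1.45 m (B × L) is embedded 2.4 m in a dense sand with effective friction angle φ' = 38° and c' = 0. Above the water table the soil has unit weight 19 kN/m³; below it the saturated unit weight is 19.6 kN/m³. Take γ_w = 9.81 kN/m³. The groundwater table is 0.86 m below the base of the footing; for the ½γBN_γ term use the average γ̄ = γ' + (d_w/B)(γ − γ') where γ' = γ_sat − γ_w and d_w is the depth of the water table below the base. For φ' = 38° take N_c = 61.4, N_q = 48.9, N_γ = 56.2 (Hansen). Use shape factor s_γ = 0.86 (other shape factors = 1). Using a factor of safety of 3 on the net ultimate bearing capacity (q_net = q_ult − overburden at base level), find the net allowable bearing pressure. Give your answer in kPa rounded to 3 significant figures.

q_all(net) ≈ 873 kPa

Effective surcharge at the founding depth q = γ·D_f = 19 × 2.4 = 45.6 kPa.
With d_w = 0.86 m < B, γ̄ = 9.79 + (0.86/1.03) × (19 − 9.79) = 17.48 kN/m³.
q_ult = q·N_q + 0.5·γ·B·N_γ·s_γ
     = 45.6 × 48.9 + 0.5 × 17.48 × 1.03 × 56.2 × 0.86
     = 2229.8 + 435.09 = 2664.9 kPa.
q_net = 2664.9 − 45.6 = 2619.3 kPa.
q_all(net) = 2619.3 / 3 = 873.11 kPa.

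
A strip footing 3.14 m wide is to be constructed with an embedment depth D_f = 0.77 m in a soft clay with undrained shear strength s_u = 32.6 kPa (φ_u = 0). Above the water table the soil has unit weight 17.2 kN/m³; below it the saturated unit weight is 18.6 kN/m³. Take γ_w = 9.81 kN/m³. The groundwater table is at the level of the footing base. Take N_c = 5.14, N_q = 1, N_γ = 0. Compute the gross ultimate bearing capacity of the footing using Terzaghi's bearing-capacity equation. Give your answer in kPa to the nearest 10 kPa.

q = γ·D_f = 17.2 × 0.77 = 13.244 kPa.
c·N_c = 32.6 × 5.14 = 167.56 kPa
q·N_q = 13.244 × 1 = 13.244 kPa
q_ult = 167.56 + 13.244 = 180.81 kPa.

q_ult ≈ 180 kPa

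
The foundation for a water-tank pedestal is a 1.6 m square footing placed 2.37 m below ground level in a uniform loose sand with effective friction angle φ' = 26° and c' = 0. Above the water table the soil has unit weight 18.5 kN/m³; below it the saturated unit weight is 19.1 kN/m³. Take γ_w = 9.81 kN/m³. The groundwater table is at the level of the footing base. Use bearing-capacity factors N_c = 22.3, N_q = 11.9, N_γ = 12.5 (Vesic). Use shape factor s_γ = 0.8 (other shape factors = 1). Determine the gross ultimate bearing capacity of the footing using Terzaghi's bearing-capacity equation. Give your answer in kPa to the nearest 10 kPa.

q = γ·D_f = 18.5 × 2.37 = 43.845 kPa.
For the ½γBN_γ term take γ' = 19.1 − 9.81 = 9.29 kN/m³ (soil below base is submerged).
q·N_q = 43.845 × 11.9 = 521.76 kPa
0.5·γ·B·N_γ·s_γ = 0.5 × 9.29 × 1.6 × 12.5 × 0.8 = 74.32 kPa
q_ult = 521.76 + 74.32 = 596.08 kPa.

q_ult ≈ 600 kPa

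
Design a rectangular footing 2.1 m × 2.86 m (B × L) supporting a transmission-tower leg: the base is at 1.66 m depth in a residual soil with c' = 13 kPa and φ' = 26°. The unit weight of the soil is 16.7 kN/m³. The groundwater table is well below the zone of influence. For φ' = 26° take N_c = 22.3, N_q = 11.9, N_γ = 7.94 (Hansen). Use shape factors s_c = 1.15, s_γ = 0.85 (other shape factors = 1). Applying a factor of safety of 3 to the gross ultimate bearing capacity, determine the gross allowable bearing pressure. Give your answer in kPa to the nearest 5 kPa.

q = γ·D_f = 16.7 × 1.66 = 27.722 kPa.
c·N_c·s_c = 13 × 22.3 × 1.15 = 333.38 kPa
q·N_q = 27.722 × 11.9 = 329.89 kPa
0.5·γ·B·N_γ·s_γ = 0.5 × 16.7 × 2.1 × 7.94 × 0.85 = 118.34 kPa
q_ult = 333.38 + 329.89 + 118.34 = 781.62 kPa.
q_all = q_ult / FS = 781.62 / 3 = 260.54 kPa.

q_all ≈ 260 kPa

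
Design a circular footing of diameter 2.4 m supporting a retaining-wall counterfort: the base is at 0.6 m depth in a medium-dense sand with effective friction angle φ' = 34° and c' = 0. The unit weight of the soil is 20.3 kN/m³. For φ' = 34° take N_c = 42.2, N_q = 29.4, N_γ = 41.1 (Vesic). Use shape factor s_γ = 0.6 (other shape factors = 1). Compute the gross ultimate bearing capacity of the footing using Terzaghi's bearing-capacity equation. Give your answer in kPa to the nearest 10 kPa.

q = γ·D_f = 20.3 × 0.6 = 12.18 kPa.
q·N_q = 12.18 × 29.4 = 358.09 kPa
0.5·γ·B·N_γ·s_γ = 0.5 × 20.3 × 2.4 × 41.1 × 0.6 = 600.72 kPa
q_ult = 358.09 + 600.72 = 958.81 kPa.

q_ult ≈ 960 kPa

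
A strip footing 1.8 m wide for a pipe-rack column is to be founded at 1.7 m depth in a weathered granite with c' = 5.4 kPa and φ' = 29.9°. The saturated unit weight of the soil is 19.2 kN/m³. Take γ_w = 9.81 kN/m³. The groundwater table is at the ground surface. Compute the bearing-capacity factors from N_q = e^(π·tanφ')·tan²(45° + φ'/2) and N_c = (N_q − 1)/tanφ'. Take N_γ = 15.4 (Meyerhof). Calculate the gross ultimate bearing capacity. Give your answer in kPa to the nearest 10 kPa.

q_ult ≈ 580 kPa

tan29.9° = 0.575, so N_q = e^(π×0.575)·tan²(59.95°) = 6.089 × 2.988 = 18.19.
N_c = (18.19 − 1)/tan29.9° = 29.9.
γ' = 19.2 − 9.81 = 9.39 kN/m³ (submerged throughout). q = 9.39 × 1.7 = 15.963 kPa; the same γ' applies in the ½γBN_γ term.
c·N_c = 5.4 × 29.901 = 161.46 kPa
q·N_q = 15.963 × 18.194 = 290.43 kPa
0.5·γ·B·N_γ = 0.5 × 9.39 × 1.8 × 15.4 = 130.15 kPa
q_ult = 161.46 + 290.43 + 130.15 = 582.04 kPa.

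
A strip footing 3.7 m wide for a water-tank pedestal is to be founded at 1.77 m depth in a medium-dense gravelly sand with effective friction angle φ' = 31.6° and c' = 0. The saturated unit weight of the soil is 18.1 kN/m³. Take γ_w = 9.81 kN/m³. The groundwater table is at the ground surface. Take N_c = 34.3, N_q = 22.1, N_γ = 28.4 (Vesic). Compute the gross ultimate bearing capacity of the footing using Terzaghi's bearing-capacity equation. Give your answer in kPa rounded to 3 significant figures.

γ' = 18.1 − 9.81 = 8.29 kN/m³ (submerged throughout). q = 8.29 × 1.77 = 14.673 kPa; the same γ' applies in the ½γBN_γ term.
q·N_q = 14.673 × 22.1 = 324.28 kPa
0.5·γ·B·N_γ = 0.5 × 8.29 × 3.7 × 28.4 = 435.56 kPa
q_ult = 324.28 + 435.56 = 759.84 kPa.

q_ult ≈ 760 kPa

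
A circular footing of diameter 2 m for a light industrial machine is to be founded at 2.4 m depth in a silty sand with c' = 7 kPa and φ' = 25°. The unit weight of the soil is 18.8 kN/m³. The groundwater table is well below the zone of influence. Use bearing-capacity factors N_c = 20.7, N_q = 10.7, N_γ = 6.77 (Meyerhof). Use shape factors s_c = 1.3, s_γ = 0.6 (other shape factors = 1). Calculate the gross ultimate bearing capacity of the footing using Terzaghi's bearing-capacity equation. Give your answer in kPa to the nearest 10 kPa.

q_ult ≈ 750 kPa

q = γ·D_f = 18.8 × 2.4 = 45.12 kPa.
c·N_c·s_c = 7 × 20.7 × 1.3 = 188.37 kPa
q·N_q = 45.12 × 10.7 = 482.78 kPa
0.5·γ·B·N_γ·s_γ = 0.5 × 18.8 × 2 × 6.77 × 0.6 = 76.366 kPa
q_ult = 188.37 + 482.78 + 76.366 = 747.52 kPa.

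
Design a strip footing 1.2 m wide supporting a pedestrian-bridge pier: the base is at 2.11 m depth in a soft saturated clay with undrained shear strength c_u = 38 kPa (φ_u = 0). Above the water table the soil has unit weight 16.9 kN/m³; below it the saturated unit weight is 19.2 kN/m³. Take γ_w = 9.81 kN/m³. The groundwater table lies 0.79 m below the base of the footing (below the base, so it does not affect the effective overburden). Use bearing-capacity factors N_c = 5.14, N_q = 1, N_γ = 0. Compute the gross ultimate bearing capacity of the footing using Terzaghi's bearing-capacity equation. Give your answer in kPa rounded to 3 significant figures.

q_ult ≈ 231 kPa

Overburden at base level: q = 16.9 × 2.11 = 35.659 kPa.
Cohesion term c·N_c = 38 × 5.14 = 195.32 kPa; surcharge term q·N_q = 35.659 × 1 = 35.659 kPa.
q_ult = 195.32 + 35.659 = 230.98 kPa.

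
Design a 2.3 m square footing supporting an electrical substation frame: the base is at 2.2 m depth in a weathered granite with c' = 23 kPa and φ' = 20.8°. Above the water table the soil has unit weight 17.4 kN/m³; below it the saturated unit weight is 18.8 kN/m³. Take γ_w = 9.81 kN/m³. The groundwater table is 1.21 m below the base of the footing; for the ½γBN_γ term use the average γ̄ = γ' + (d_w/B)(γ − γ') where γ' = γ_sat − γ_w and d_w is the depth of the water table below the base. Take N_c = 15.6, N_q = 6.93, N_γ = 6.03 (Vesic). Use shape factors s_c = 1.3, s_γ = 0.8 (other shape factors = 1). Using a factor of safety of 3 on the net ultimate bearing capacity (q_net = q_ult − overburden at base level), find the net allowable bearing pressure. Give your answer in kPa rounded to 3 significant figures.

q_all(net) ≈ 256 kPa

Overburden at base level: q = 17.4 × 2.2 = 38.28 kPa.
The water table is 1.21 m below the base (< B = 2.3 m), so the ½γBN_γ term uses γ̄ = γ' + (d_w/B)(γ − γ') = 8.99 + (1.21/2.3)(17.4 − 8.99) = 13.414 kN/m³.
Cohesion term c·N_c·s_c = 23 × 15.6 × 1.3 = 466.44 kPa; surcharge term q·N_q = 38.28 × 6.93 = 265.28 kPa; self-weight term 0.5·γ·B·N_γ·s_γ = 0.5 × 13.414 × 2.3 × 6.03 × 0.8 = 74.418 kPa.
q_ult = 466.44 + 265.28 + 74.418 = 806.14 kPa.
q_net = 806.14 − 38.28 = 767.86 kPa.
q_all(net) = 767.86 / 3 = 255.95 kPa.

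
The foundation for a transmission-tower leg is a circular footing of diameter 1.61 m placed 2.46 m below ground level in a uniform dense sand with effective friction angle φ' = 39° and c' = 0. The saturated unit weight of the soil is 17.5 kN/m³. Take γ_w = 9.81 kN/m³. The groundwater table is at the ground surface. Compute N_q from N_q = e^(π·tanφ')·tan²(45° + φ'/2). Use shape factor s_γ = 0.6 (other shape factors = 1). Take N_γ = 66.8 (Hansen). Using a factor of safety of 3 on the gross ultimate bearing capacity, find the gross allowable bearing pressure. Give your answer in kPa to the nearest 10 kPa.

q_all ≈ 440 kPa

N_q = e^(π·tan39°)·tan²(64.5°) = 55.96.
With the water table at the surface the whole profile is submerged: γ' = 17.5 − 9.81 = 7.69 kN/m³, so q = γ'·D_f = 18.917 kPa; the same γ' applies in the ½γBN_γ term.
q_ult = q·N_q + 0.5·γ·B·N_γ·s_γ
     = 18.917 × 55.957 + 0.5 × 7.69 × 1.61 × 66.8 × 0.6
     = 1058.6 + 248.11 = 1306.7 kPa.
q_all = 1306.7 / 3 = 435.56 kPa.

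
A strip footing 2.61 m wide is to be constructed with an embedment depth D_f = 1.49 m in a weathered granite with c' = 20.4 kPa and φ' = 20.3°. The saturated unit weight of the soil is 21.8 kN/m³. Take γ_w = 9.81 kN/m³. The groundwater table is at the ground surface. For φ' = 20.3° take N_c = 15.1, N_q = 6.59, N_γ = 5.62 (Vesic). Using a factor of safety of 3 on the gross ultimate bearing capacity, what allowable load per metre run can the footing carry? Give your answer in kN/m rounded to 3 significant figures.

γ' = 21.8 − 9.81 = 11.99 kN/m³ (submerged throughout). q = 11.99 × 1.49 = 17.865 kPa; the same γ' applies in the ½γBN_γ term.
c·N_c = 20.4 × 15.1 = 308.04 kPa
q·N_q = 17.865 × 6.59 = 117.73 kPa
0.5·γ·B·N_γ = 0.5 × 11.99 × 2.61 × 5.62 = 87.936 kPa
q_ult = 308.04 + 117.73 + 87.936 = 513.71 kPa.
Gross allowable pressure q_all = 513.71 / 3 = 171.24 kPa.
Allowable wall load = q_all × B = 171.24 × 2.61 = 446.92 kN per metre run.

≈ 447 kN/m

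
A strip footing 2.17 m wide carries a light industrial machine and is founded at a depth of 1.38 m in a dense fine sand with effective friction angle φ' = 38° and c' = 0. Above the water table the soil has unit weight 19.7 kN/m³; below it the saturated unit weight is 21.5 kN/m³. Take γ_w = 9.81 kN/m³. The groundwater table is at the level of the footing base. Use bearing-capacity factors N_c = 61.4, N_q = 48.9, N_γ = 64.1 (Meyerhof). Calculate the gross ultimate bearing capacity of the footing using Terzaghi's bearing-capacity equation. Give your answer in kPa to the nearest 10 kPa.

q_ult ≈ 2140 kPa

Effective surcharge at the founding depth q = γ·D_f = 19.7 × 1.38 = 27.186 kPa.
The water table coincides with the base, so in the self-weight term γ → γ' = 11.69 kN/m³.
q_ult = q·N_q + 0.5·γ·B·N_γ
     = 27.186 × 48.9 + 0.5 × 11.69 × 2.17 × 64.1
     = 1329.4 + 813.02 = 2142.4 kPa.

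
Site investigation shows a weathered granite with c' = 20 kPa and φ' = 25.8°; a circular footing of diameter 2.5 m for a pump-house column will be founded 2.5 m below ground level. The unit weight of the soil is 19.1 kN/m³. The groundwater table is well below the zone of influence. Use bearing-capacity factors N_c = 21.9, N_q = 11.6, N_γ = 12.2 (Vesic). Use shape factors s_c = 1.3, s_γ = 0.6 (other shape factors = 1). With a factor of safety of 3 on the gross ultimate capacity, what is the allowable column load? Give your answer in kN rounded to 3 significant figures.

q = γ·D_f = 19.1 × 2.5 = 47.75 kPa.
c·N_c·s_c = 20 × 21.9 × 1.3 = 569.4 kPa
q·N_q = 47.75 × 11.6 = 553.9 kPa
0.5·γ·B·N_γ·s_γ = 0.5 × 19.1 × 2.5 × 12.2 × 0.6 = 174.76 kPa
q_ult = 569.4 + 553.9 + 174.76 = 1298.1 kPa.
Gross allowable pressure q_all = 1298.1 / 3 = 432.69 kPa.
Footing area = 4.9087 m², so allowable column load = 432.69 × 4.9087 = 2123.9 kN.

P_all ≈ 2120 kN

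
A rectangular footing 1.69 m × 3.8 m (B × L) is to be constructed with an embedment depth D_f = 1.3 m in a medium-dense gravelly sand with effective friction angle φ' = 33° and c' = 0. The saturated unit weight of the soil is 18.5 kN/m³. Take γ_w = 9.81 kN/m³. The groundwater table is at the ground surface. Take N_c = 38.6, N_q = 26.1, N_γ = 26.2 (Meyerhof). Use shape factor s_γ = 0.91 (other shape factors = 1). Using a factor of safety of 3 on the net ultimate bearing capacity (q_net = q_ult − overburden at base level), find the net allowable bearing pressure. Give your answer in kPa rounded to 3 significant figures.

q_all(net) ≈ 153 kPa

With the water table at the surface the whole profile is submerged: γ' = 18.5 − 9.81 = 8.69 kN/m³, so q = γ'·D_f = 11.297 kPa; the same γ' applies in the ½γBN_γ term.
q_ult = q·N_q + 0.5·γ·B·N_γ·s_γ
     = 11.297 × 26.1 + 0.5 × 8.69 × 1.69 × 26.2 × 0.91
     = 294.85 + 175.07 = 469.92 kPa.
q_net = 469.92 − 11.297 = 458.63 kPa.
q_all(net) = 458.63 / 3 = 152.88 kPa.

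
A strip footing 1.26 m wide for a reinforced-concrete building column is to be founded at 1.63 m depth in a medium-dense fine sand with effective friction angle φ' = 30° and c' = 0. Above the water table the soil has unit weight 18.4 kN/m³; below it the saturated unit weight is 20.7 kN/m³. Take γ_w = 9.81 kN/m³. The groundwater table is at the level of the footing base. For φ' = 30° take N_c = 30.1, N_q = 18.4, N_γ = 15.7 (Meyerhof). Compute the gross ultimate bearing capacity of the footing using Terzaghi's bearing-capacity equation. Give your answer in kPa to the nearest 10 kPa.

q_ult ≈ 660 kPa

Overburden at base level: q = 18.4 × 1.63 = 29.992 kPa.
Below the base the soil is submerged, so the ½γBN_γ term uses γ' = 20.7 − 9.81 = 10.89 kN/m³.
Surcharge term q·N_q = 29.992 × 18.4 = 551.85 kPa; self-weight term 0.5·γ·B·N_γ = 0.5 × 10.89 × 1.26 × 15.7 = 107.71 kPa.
q_ult = 551.85 + 107.71 = 659.57 kPa.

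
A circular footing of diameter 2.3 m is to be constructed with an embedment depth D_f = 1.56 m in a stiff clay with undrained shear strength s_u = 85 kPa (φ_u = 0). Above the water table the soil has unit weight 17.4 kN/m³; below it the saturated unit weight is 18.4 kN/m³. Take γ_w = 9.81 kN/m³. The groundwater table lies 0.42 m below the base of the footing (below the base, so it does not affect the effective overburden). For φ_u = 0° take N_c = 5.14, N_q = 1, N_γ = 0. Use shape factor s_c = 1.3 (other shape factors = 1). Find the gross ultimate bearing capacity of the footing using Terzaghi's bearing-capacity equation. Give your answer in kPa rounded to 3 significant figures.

Overburden at base level: q = 17.4 × 1.56 = 27.144 kPa.
Cohesion term c·N_c·s_c = 85 × 5.14 × 1.3 = 567.97 kPa; surcharge term q·N_q = 27.144 × 1 = 27.144 kPa.
q_ult = 567.97 + 27.144 = 595.11 kPa.

q_ult ≈ 595 kPa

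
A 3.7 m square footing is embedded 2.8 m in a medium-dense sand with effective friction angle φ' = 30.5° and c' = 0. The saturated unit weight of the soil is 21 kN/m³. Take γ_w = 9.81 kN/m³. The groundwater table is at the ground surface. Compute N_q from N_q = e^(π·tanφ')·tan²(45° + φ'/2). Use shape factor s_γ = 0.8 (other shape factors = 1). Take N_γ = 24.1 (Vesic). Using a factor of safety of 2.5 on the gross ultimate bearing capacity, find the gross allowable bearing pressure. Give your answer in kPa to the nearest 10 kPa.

N_q = e^(π·tan30.5°)·tan²(60.25°) = 19.48.
γ' = 21 − 9.81 = 11.19 kN/m³ (submerged throughout). q = 11.19 × 2.8 = 31.332 kPa; the same γ' applies in the ½γBN_γ term.
q·N_q = 31.332 × 19.479 = 610.33 kPa
0.5·γ·B·N_γ·s_γ = 0.5 × 11.19 × 3.7 × 24.1 × 0.8 = 399.12 kPa
q_ult = 610.33 + 399.12 = 1009.5 kPa.
q_all = 1009.5 / 2.5 = 403.78 kPa.

q_all ≈ 400 kPa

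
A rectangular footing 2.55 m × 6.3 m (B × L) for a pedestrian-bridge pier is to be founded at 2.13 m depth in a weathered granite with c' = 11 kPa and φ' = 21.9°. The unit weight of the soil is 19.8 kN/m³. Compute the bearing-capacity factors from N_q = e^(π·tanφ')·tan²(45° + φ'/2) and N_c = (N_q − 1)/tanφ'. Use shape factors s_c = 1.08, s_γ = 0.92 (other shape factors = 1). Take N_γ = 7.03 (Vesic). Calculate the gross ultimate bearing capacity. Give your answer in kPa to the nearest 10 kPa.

q_ult ≈ 690 kPa

tan21.9° = 0.402, so N_q = e^(π×0.402)·tan²(55.95°) = 3.536 × 2.19 = 7.74.
N_c = (7.74 − 1)/tan21.9° = 16.77.
q = γ·D_f = 19.8 × 2.13 = 42.174 kPa.
c·N_c·s_c = 11 × 16.772 × 1.08 = 199.25 kPa
q·N_q = 42.174 × 7.7422 = 326.52 kPa
0.5·γ·B·N_γ·s_γ = 0.5 × 19.8 × 2.55 × 7.03 × 0.92 = 163.27 kPa
q_ult = 199.25 + 326.52 + 163.27 = 689.05 kPa.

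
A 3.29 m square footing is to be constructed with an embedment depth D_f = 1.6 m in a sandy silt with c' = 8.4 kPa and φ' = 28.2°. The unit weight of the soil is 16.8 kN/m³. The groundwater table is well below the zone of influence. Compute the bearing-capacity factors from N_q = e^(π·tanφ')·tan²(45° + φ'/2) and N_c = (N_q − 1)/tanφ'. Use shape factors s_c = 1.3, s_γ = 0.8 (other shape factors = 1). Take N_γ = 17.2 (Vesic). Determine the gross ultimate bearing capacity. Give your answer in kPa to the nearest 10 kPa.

tan28.2° = 0.5362, so N_q = e^(π×0.5362)·tan²(59.1°) = 5.39 × 2.792 = 15.05.
N_c = (15.05 − 1)/tan28.2° = 26.2.
Overburden at base level: q = 16.8 × 1.6 = 26.88 kPa.
Cohesion term c·N_c·s_c = 8.4 × 26.198 × 1.3 = 286.09 kPa; surcharge term q·N_q = 26.88 × 15.047 = 404.47 kPa; self-weight term 0.5·γ·B·N_γ·s_γ = 0.5 × 16.8 × 3.29 × 17.2 × 0.8 = 380.27 kPa.
q_ult = 286.09 + 404.47 + 380.27 = 1070.8 kPa.

q_ult ≈ 1070 kPa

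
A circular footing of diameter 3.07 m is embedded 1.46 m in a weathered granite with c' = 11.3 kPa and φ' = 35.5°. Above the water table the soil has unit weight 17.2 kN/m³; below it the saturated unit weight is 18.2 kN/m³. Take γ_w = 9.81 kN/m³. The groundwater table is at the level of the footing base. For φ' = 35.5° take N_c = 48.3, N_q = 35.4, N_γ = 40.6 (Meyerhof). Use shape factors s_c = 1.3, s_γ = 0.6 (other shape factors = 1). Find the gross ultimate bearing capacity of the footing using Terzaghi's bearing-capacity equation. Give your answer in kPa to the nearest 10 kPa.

q_ult ≈ 1910 kPa

Effective surcharge at the founding depth q = γ·D_f = 17.2 × 1.46 = 25.112 kPa.
The water table coincides with the base, so in the self-weight term γ → γ' = 8.39 kN/m³.
q_ult = c·N_c·s_c + q·N_q + 0.5·γ·B·N_γ·s_γ
     = 11.3 × 48.3 × 1.3 + 25.112 × 35.4 + 0.5 × 8.39 × 3.07 × 40.6 × 0.6
     = 709.53 + 888.96 + 313.72 = 1912.2 kPa.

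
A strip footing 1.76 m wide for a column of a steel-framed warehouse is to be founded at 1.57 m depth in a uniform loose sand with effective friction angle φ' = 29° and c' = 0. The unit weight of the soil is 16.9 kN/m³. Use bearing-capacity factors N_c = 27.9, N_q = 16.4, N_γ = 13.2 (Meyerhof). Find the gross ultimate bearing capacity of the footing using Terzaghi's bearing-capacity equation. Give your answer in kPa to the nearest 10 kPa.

q_ult ≈ 630 kPa

Effective surcharge at the founding depth q = γ·D_f = 16.9 × 1.57 = 26.533 kPa.
q_ult = q·N_q + 0.5·γ·B·N_γ
     = 26.533 × 16.4 + 0.5 × 16.9 × 1.76 × 13.2
     = 435.14 + 196.31 = 631.45 kPa.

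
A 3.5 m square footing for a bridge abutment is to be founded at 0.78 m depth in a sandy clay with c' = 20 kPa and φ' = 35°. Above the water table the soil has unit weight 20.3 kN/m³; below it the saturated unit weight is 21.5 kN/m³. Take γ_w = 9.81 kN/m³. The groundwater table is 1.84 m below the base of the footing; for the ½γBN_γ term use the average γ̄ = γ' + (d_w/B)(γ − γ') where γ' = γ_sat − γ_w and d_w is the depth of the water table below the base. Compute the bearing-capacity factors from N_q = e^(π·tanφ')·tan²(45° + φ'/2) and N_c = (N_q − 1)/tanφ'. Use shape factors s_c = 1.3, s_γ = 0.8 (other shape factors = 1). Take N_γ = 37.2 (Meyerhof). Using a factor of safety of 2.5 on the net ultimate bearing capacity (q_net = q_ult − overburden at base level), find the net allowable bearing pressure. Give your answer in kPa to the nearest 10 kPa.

q_all(net) ≈ 1020 kPa

N_q = e^(π·tan35°)·tan²(62.5°) = 33.3; N_c = (N_q − 1)/tanφ' = 46.12.
Overburden at base level: q = 20.3 × 0.78 = 15.834 kPa.
The water table is 1.84 m below the base (< B = 3.5 m), so the ½γBN_γ term uses γ̄ = γ' + (d_w/B)(γ − γ') = 11.69 + (1.84/3.5)(20.3 − 11.69) = 16.216 kN/m³.
Cohesion term c·N_c·s_c = 20 × 46.124 × 1.3 = 1199.2 kPa; surcharge term q·N_q = 15.834 × 33.296 = 527.21 kPa; self-weight term 0.5·γ·B·N_γ·s_γ = 0.5 × 16.216 × 3.5 × 37.2 × 0.8 = 844.55 kPa.
q_ult = 1199.2 + 527.21 + 844.55 = 2571 kPa.
q_net = 2571 − 15.834 = 2555.1 kPa.
q_all(net) = 2555.1 / 2.5 = 1022.1 kPa.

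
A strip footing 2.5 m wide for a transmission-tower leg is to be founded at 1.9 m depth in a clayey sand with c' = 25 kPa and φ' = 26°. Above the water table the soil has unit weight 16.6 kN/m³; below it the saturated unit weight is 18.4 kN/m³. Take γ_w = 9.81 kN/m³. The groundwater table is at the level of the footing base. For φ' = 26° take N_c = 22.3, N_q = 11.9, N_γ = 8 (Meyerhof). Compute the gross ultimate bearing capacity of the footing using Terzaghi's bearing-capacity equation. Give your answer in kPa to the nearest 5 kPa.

q_ult ≈ 1020 kPa

q = γ·D_f = 16.6 × 1.9 = 31.54 kPa.
For the ½γBN_γ term take γ' = 18.4 − 9.81 = 8.59 kN/m³ (soil below base is submerged).
c·N_c = 25 × 22.3 = 557.5 kPa
q·N_q = 31.54 × 11.9 = 375.33 kPa
0.5·γ·B·N_γ = 0.5 × 8.59 × 2.5 × 8 = 85.9 kPa
q_ult = 557.5 + 375.33 + 85.9 = 1018.7 kPa.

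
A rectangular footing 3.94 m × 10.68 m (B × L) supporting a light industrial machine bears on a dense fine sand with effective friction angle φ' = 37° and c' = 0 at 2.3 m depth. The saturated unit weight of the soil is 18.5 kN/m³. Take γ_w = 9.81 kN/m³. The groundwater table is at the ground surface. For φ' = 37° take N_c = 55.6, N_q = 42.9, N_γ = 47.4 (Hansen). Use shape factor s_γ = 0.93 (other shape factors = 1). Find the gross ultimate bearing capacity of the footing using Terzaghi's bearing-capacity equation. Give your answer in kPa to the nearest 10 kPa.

With the water table at the surface the whole profile is submerged: γ' = 18.5 − 9.81 = 8.69 kN/m³, so q = γ'·D_f = 19.987 kPa; the same γ' applies in the ½γBN_γ term.
q_ult = q·N_q + 0.5·γ·B·N_γ·s_γ
     = 19.987 × 42.9 + 0.5 × 8.69 × 3.94 × 47.4 × 0.93
     = 857.44 + 754.65 = 1612.1 kPa.

q_ult ≈ 1610 kPa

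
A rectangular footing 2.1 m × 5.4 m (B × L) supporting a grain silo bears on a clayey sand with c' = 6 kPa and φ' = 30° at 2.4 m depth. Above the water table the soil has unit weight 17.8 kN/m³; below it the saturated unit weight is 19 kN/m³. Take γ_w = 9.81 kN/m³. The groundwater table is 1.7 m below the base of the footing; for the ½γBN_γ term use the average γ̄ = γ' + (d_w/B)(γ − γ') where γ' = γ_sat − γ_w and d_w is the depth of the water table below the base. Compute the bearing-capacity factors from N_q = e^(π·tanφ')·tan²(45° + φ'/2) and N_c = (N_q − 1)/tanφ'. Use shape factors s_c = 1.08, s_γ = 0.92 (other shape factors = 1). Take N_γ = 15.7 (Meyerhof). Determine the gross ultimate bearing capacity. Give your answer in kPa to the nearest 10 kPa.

tan30° = 0.5774, so N_q = e^(π×0.5774)·tan²(60°) = 6.134 × 3.0 = 18.4.
N_c = (18.4 − 1)/tan30° = 30.14.
Overburden at base level: q = 17.8 × 2.4 = 42.72 kPa.
The water table is 1.7 m below the base (< B = 2.1 m), so the ½γBN_γ term uses γ̄ = γ' + (d_w/B)(γ − γ') = 9.19 + (1.7/2.1)(17.8 − 9.19) = 16.16 kN/m³.
Cohesion term c·N_c·s_c = 6 × 30.14 × 1.08 = 195.3 kPa; surcharge term q·N_q = 42.72 × 18.401 = 786.1 kPa; self-weight term 0.5·γ·B·N_γ·s_γ = 0.5 × 16.16 × 2.1 × 15.7 × 0.92 = 245.09 kPa.
q_ult = 195.3 + 786.1 + 245.09 = 1226.5 kPa.

q_ult ≈ 1230 kPa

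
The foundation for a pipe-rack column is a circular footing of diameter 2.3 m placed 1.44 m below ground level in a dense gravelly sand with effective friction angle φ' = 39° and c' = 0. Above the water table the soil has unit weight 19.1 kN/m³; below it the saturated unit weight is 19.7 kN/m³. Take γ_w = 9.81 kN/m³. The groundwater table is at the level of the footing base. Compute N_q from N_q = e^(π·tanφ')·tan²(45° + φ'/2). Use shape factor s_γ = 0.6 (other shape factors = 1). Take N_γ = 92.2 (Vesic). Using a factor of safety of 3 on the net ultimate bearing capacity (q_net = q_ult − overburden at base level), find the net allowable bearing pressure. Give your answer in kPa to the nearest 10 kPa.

N_q = e^(π·tan39°)·tan²(64.5°) = 55.96.
q = γ·D_f = 19.1 × 1.44 = 27.504 kPa.
For the ½γBN_γ term take γ' = 19.7 − 9.81 = 9.89 kN/m³ (soil below base is submerged).
q·N_q = 27.504 × 55.957 = 1539.1 kPa
0.5·γ·B·N_γ·s_γ = 0.5 × 9.89 × 2.3 × 92.2 × 0.6 = 629.18 kPa
q_ult = 1539.1 + 629.18 = 2168.2 kPa.
q_net = 2168.2 − 27.504 = 2140.7 kPa.
q_all(net) = 2140.7 / 3 = 713.58 kPa.

q_all(net) ≈ 710 kPa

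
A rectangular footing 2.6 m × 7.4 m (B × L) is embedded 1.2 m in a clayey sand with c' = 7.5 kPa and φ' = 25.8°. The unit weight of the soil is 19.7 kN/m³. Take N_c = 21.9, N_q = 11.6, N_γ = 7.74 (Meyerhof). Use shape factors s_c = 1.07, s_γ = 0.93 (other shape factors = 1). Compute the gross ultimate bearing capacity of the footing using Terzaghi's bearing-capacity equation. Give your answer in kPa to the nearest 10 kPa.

Effective surcharge at the founding depth q = γ·D_f = 19.7 × 1.2 = 23.64 kPa.
q_ult = c·N_c·s_c + q·N_q + 0.5·γ·B·N_γ·s_γ
     = 7.5 × 21.9 × 1.07 + 23.64 × 11.6 + 0.5 × 19.7 × 2.6 × 7.74 × 0.93
     = 175.75 + 274.22 + 184.35 = 634.32 kPa.

q_ult ≈ 630 kPa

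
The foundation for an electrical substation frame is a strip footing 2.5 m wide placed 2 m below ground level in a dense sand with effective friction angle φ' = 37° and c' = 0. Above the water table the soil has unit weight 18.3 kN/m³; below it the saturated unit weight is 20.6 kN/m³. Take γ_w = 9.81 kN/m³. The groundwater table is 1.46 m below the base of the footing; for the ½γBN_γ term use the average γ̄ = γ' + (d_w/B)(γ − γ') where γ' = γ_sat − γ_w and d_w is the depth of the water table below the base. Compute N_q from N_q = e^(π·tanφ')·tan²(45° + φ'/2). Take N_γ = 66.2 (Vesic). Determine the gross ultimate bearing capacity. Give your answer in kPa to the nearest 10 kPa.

tan37° = 0.7536, so N_q = e^(π×0.7536)·tan²(63.5°) = 10.669 × 4.023 = 42.92.
q = γ·D_f = 18.3 × 2 = 36.6 kPa.
γ' = 10.79 kN/m³; averaging over the depth B below the base, γ̄ = γ' + (d_w/B)(γ − γ') = 15.176 kN/m³.
q·N_q = 36.6 × 42.92 = 1570.9 kPa
0.5·γ·B·N_γ = 0.5 × 15.176 × 2.5 × 66.2 = 1255.8 kPa
q_ult = 1570.9 + 1255.8 = 2826.7 kPa.

q_ult ≈ 2830 kPa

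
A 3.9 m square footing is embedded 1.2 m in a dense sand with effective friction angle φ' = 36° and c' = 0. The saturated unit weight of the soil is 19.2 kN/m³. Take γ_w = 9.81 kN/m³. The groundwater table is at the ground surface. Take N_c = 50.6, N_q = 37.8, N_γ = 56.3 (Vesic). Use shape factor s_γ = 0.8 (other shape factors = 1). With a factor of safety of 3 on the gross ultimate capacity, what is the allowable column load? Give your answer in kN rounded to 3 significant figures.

P_all ≈ 6340 kN

With the water table at the surface the whole profile is submerged: γ' = 19.2 − 9.81 = 9.39 kN/m³, so q = γ'·D_f = 11.268 kPa; the same γ' applies in the ½γBN_γ term.
q_ult = q·N_q + 0.5·γ·B·N_γ·s_γ
     = 11.268 × 37.8 + 0.5 × 9.39 × 3.9 × 56.3 × 0.8
     = 425.93 + 824.7 = 1250.6 kPa.
Gross allowable pressure q_all = 1250.6 / 3 = 416.88 kPa.
Footing area = 15.21 m², so allowable column load = 416.88 × 15.21 = 6340.7 kN.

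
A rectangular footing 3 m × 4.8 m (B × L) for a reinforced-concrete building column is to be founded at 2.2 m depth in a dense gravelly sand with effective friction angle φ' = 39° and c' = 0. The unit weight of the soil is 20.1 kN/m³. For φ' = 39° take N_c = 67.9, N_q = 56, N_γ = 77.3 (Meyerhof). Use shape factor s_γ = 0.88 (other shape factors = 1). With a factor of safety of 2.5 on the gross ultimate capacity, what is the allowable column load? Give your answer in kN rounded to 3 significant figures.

P_all ≈ 26100 kN

q = γ·D_f = 20.1 × 2.2 = 44.22 kPa.
q·N_q = 44.22 × 56 = 2476.3 kPa
0.5·γ·B·N_γ·s_γ = 0.5 × 20.1 × 3 × 77.3 × 0.88 = 2050.9 kPa
q_ult = 2476.3 + 2050.9 = 4527.2 kPa.
Gross allowable pressure q_all = 4527.2 / 2.5 = 1810.9 kPa.
Footing area = 14.4 m², so allowable column load = 1810.9 × 14.4 = 26077 kN.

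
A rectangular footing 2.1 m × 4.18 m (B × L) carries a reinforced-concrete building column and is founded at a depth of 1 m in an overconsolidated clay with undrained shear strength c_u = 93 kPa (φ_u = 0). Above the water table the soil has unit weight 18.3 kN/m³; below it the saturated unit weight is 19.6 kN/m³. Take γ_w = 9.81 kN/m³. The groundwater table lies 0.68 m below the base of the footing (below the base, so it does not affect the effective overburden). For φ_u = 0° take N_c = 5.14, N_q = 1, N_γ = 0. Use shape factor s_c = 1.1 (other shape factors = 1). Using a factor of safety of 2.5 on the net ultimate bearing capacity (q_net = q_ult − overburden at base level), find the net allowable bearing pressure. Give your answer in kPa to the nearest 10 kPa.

q_all(net) ≈ 210 kPa

q = γ·D_f = 18.3 × 1 = 18.3 kPa.
c·N_c·s_c = 93 × 5.14 × 1.1 = 525.82 kPa
q·N_q = 18.3 × 1 = 18.3 kPa
q_ult = 525.82 + 18.3 = 544.12 kPa.
q_net = 544.12 − 18.3 = 525.82 kPa.
q_all(net) = 525.82 / 2.5 = 210.33 kPa.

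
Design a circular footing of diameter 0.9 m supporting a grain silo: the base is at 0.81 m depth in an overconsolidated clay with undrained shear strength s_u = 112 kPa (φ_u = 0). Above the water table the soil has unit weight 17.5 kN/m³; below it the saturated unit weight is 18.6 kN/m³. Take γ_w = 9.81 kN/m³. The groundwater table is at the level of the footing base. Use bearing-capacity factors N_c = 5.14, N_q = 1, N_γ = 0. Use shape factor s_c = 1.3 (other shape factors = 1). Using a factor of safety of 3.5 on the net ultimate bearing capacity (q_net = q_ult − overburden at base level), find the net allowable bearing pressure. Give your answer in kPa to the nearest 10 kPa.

q_all(net) ≈ 210 kPa

Effective surcharge at the founding depth q = γ·D_f = 17.5 × 0.81 = 14.175 kPa.
q_ult = c·N_c·s_c + q·N_q
     = 112 × 5.14 × 1.3 + 14.175 × 1
     = 748.38 + 14.175 = 762.56 kPa.
q_net = 762.56 − 14.175 = 748.38 kPa.
q_all(net) = 748.38 / 3.5 = 213.82 kPa.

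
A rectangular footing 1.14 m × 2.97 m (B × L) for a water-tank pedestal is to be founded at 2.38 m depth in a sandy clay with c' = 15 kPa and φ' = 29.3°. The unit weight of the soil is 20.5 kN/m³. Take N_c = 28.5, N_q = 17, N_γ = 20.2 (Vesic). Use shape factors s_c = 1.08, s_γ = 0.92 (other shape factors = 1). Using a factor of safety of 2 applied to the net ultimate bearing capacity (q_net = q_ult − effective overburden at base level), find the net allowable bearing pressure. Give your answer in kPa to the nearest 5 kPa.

q_all(net) ≈ 730 kPa

Effective surcharge at the founding depth q = γ·D_f = 20.5 × 2.38 = 48.79 kPa.
q_ult = c·N_c·s_c + q·N_q + 0.5·γ·B·N_γ·s_γ
     = 15 × 28.5 × 1.08 + 48.79 × 17 + 0.5 × 20.5 × 1.14 × 20.2 × 0.92
     = 461.7 + 829.43 + 217.15 = 1508.3 kPa.
Net ultimate: q_net = 1508.3 − 48.79 = 1459.5 kPa.
q_all(net) = 1459.5 / 2 = 729.75 kPa.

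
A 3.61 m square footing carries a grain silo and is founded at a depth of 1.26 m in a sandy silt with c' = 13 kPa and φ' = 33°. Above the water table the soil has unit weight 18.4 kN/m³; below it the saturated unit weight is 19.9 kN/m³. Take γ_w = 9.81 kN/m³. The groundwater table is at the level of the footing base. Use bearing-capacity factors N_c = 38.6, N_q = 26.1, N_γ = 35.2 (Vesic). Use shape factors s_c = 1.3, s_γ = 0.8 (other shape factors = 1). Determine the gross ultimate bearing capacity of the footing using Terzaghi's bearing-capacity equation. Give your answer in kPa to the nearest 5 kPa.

q_ult ≈ 1770 kPa

q = γ·D_f = 18.4 × 1.26 = 23.184 kPa.
For the ½γBN_γ term take γ' = 19.9 − 9.81 = 10.09 kN/m³ (soil below base is submerged).
c·N_c·s_c = 13 × 38.6 × 1.3 = 652.34 kPa
q·N_q = 23.184 × 26.1 = 605.1 kPa
0.5·γ·B·N_γ·s_γ = 0.5 × 10.09 × 3.61 × 35.2 × 0.8 = 512.86 kPa
q_ult = 652.34 + 605.1 + 512.86 = 1770.3 kPa.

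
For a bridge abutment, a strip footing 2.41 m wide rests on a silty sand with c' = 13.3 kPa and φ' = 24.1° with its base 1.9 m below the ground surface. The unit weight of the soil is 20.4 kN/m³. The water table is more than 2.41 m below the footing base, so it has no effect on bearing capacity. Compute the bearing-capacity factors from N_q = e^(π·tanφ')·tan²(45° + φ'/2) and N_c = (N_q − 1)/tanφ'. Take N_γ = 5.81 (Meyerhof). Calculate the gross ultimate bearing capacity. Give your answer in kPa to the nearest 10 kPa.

q_ult ≈ 780 kPa

tan24.1° = 0.4473, so N_q = e^(π×0.4473)·tan²(57.05°) = 4.077 × 2.38 = 9.7.
N_c = (9.7 − 1)/tan24.1° = 19.46.
q = γ·D_f = 20.4 × 1.9 = 38.76 kPa.
c·N_c = 13.3 × 19.458 = 258.78 kPa
q·N_q = 38.76 × 9.7038 = 376.12 kPa
0.5·γ·B·N_γ = 0.5 × 20.4 × 2.41 × 5.81 = 142.82 kPa
q_ult = 258.78 + 376.12 + 142.82 = 777.72 kPa.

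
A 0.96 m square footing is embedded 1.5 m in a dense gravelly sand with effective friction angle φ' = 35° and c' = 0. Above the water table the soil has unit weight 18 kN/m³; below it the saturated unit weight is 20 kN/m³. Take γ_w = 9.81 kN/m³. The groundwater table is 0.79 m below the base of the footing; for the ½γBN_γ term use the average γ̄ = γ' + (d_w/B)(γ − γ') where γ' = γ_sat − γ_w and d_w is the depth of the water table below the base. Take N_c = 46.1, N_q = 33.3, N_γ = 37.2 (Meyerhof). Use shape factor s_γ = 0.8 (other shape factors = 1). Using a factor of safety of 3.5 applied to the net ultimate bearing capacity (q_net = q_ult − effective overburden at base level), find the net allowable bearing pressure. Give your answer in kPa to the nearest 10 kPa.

q_all(net) ≈ 320 kPa

Overburden at base level: q = 18 × 1.5 = 27 kPa.
The water table is 0.79 m below the base (< B = 0.96 m), so the ½γBN_γ term uses γ̄ = γ' + (d_w/B)(γ − γ') = 10.19 + (0.79/0.96)(18 − 10.19) = 16.617 kN/m³.
Surcharge term q·N_q = 27 × 33.3 = 899.1 kPa; self-weight term 0.5·γ·B·N_γ·s_γ = 0.5 × 16.617 × 0.96 × 37.2 × 0.8 = 237.37 kPa.
q_ult = 899.1 + 237.37 = 1136.5 kPa.
Net ultimate: q_net = 1136.5 − 27 = 1109.5 kPa.
q_all(net) = 1109.5 / 3.5 = 316.99 kPa.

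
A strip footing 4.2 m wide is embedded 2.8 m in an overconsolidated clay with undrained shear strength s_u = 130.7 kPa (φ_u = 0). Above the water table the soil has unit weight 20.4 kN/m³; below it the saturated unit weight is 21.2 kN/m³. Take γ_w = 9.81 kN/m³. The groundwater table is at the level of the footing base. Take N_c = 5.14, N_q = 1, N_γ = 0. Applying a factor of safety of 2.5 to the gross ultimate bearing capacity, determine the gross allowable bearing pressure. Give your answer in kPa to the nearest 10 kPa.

Effective surcharge at the founding depth q = γ·D_f = 20.4 × 2.8 = 57.12 kPa.
q_ult = c·N_c + q·N_q
     = 130.7 × 5.14 + 57.12 × 1
     = 671.8 + 57.12 = 728.92 kPa.
q_all = q_ult / FS = 728.92 / 2.5 = 291.57 kPa.

q_all ≈ 290 kPa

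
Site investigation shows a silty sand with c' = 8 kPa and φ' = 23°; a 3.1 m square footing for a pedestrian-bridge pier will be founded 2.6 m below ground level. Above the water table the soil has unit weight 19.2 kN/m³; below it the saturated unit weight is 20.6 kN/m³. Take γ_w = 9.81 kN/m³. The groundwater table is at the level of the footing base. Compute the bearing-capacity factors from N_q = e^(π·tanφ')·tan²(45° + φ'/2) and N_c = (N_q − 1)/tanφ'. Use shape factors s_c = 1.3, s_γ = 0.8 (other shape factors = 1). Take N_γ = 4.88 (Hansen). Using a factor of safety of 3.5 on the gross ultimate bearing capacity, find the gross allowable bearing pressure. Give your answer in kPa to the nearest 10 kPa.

N_q = e^(π·tan23°)·tan²(56.5°) = 8.66; N_c = (N_q − 1)/tanφ' = 18.05.
q = γ·D_f = 19.2 × 2.6 = 49.92 kPa.
For the ½γBN_γ term take γ' = 20.6 − 9.81 = 10.79 kN/m³ (soil below base is submerged).
c·N_c·s_c = 8 × 18.049 × 1.3 = 187.71 kPa
q·N_q = 49.92 × 8.6612 = 432.37 kPa
0.5·γ·B·N_γ·s_γ = 0.5 × 10.79 × 3.1 × 4.88 × 0.8 = 65.292 kPa
q_ult = 187.71 + 432.37 + 65.292 = 685.36 kPa.
q_all = 685.36 / 3.5 = 195.82 kPa.

q_all ≈ 200 kPa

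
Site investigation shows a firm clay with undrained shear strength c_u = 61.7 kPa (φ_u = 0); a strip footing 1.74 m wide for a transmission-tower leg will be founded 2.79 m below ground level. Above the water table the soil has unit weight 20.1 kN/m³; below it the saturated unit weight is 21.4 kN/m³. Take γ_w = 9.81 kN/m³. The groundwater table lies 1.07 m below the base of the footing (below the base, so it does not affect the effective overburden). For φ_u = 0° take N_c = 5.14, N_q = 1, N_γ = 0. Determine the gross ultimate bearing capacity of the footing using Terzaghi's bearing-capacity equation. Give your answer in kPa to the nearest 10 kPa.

q = γ·D_f = 20.1 × 2.79 = 56.079 kPa.
c·N_c = 61.7 × 5.14 = 317.14 kPa
q·N_q = 56.079 × 1 = 56.079 kPa
q_ult = 317.14 + 56.079 = 373.22 kPa.

q_ult ≈ 370 kPa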